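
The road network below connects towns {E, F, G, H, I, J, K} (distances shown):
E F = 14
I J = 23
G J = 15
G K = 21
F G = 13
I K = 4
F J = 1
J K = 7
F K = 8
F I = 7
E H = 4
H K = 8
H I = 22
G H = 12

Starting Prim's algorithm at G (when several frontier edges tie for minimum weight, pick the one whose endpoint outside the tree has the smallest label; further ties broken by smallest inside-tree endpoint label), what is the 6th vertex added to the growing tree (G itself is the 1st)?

F

Grow the tree from G using Prim:
Step 1: cheapest edge leaving the tree is G H (12); add H.
Step 2: cheapest edge leaving the tree is E H (4); add E.
Step 3: cheapest edge leaving the tree is H K (8); add K.
Step 4: cheapest edge leaving the tree is I K (4); add I.
Step 5: cheapest edge leaving the tree is F I (7); add F.
Step 6: cheapest edge leaving the tree is F J (1); add J.
Vertex order: G, H, E, K, I, F, J. The 6th vertex is F.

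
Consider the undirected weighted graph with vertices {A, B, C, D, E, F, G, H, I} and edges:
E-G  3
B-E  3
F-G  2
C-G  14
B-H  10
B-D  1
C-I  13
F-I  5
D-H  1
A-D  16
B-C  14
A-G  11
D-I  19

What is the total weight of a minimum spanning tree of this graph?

Grow the tree from I using Prim:
Step 1: frontier [F-I 5, C-I 13, D-I 19] → take F-I (5); add F.
Step 2: frontier [F-G 2, C-I 13, D-I 19] → take F-G (2); add G.
Step 3: frontier [E-G 3, A-G 11, C-G 14, C-I 13, D-I 19] → take E-G (3); add E.
Step 4: frontier [B-E 3, A-G 11, C-G 14, C-I 13, D-I 19] → take B-E (3); add B.
Step 5: frontier [B-D 1, B-H 10, B-C 14, A-G 11, C-G 14, C-I 13, D-I 19] → take B-D (1); add D.
Step 6: frontier [B-H 10, B-C 14, D-H 1, A-D 16, A-G 11, C-G 14, C-I 13] → take D-H (1); add H.
Step 7: frontier [B-C 14, A-D 16, A-G 11, C-G 14, C-I 13] → take A-G (11); add A.
Step 8: frontier [B-C 14, C-G 14, C-I 13] → take C-I (13); add C.
MST edges: F-I, F-G, E-G, B-E, B-D, D-H, A-G, C-I; total weight 5+2+3+3+1+1+11+13 = 39.

39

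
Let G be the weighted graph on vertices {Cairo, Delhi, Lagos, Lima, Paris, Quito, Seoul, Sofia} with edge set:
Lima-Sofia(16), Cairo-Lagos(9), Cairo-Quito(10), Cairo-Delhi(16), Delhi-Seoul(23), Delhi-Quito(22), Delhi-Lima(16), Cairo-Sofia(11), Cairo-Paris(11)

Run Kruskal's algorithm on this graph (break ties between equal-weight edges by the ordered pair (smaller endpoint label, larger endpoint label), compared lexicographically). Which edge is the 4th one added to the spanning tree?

Cairo-Sofia

Kruskal: consider edges lightest-first.
Cairo-Lagos (9): add — endpoints in different components.
Cairo-Quito (10): add — endpoints in different components.
Cairo-Paris (11): add — endpoints in different components.
Cairo-Sofia (11): add — endpoints in different components.
Cairo-Delhi (16): add — endpoints in different components.
Delhi-Lima (16): add — endpoints in different components.
Lima-Sofia (16): skip — Sofia and Lima already connected.
Delhi-Quito (22): skip — Quito and Delhi already connected.
Delhi-Seoul (23): add — endpoints in different components.
The 4th edge added is Cairo-Sofia.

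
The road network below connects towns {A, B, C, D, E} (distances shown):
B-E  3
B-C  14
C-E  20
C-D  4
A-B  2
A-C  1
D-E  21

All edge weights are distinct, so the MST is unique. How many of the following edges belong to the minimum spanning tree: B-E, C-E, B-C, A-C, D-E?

2

Sort edges by weight, then run Kruskal:
A-C (1): add — endpoints in different components.
A-B (2): add — endpoints in different components.
B-E (3): add — endpoints in different components.
C-D (4): add — endpoints in different components.
MST edge set: {A-C, A-B, B-E, C-D}.
Of the listed edges, {B-E, A-C} are in the MST → 2.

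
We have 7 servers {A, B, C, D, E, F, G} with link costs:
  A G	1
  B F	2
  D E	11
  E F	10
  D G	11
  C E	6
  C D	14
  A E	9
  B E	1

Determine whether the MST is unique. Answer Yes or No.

Sort edges by weight, then run Kruskal:
A G (1): add. Components now {A,G} {B} {C} {D} {E} {F}
B E (1): add. Components now {A,G} {B,E} {C} {D} {F}
B F (2): add. Components now {A,G} {B,E,F} {C} {D}
C E (6): add. Components now {A,G} {B,C,E,F} {D}
A E (9): add. Components now {A,B,C,E,F,G} {D}
E F (10): skip — E and F already connected.
D E (11): add. Components now {A,B,C,D,E,F,G}
Non-tree edge D G has weight 11, equal to the heaviest edge on its tree cycle — swapping gives another MST of the same weight. Not unique.

No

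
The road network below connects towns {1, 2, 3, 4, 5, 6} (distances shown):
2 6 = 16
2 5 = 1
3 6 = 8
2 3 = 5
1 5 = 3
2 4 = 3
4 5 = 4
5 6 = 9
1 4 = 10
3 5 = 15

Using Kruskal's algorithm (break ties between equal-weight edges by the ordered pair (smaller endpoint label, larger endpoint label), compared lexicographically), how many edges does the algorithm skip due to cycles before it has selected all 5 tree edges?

1

Kruskal: consider edges lightest-first.
2 5 (1): add. Components now {1} {2,5} {3} {4} {6}
1 5 (3): add. Components now {1,2,5} {3} {4} {6}
2 4 (3): add. Components now {1,2,4,5} {3} {6}
4 5 (4): skip — 4 and 5 already connected.
2 3 (5): add. Components now {1,2,3,4,5} {6}
3 6 (8): add. Components now {1,2,3,4,5,6}
Edges rejected before the tree was complete: 1.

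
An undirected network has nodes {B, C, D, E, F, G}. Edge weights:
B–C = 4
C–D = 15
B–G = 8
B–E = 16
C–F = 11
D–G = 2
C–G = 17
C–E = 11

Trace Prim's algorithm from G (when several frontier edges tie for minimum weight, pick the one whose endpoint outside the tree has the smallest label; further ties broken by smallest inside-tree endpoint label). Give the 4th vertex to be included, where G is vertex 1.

Prim's algorithm from G:
Step 1: cheapest edge leaving the tree is D–G (2); add D.
Step 2: cheapest edge leaving the tree is B–G (8); add B.
Step 3: cheapest edge leaving the tree is B–C (4); add C.
Step 4: cheapest edge leaving the tree is C–E (11); add E.
Step 5: cheapest edge leaving the tree is C–F (11); add F.
Vertex order: G, D, B, C, E, F. The 4th vertex is C.

C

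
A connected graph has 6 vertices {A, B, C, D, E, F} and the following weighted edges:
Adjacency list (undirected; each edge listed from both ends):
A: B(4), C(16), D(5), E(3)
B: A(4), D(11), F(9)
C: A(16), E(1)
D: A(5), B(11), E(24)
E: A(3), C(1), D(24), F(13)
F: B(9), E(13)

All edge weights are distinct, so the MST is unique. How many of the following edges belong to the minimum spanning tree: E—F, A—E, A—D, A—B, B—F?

Sort edges by weight, then run Kruskal:
C—E (1): add — endpoints in different components.
A—E (3): add — endpoints in different components.
A—B (4): add — endpoints in different components.
A—D (5): add — endpoints in different components.
B—F (9): add — endpoints in different components.
MST edge set: {C—E, A—E, A—B, A—D, B—F}.
Of the listed edges, {A—E, A—D, A—B, B—F} are in the MST → 4.

4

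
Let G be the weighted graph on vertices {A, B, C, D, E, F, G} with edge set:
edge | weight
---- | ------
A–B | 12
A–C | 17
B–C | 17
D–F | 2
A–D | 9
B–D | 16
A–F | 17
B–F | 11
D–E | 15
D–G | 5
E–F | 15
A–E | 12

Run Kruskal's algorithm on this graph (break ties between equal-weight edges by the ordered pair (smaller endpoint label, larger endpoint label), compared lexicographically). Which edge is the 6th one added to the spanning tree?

Sort edges by weight, then run Kruskal:
D–F (2): add — endpoints in different components.
D–G (5): add — endpoints in different components.
A–D (9): add — endpoints in different components.
B–F (11): add — endpoints in different components.
A–B (12): skip — A and B already connected.
A–E (12): add — endpoints in different components.
D–E (15): skip — D and E already connected.
E–F (15): skip — E and F already connected.
B–D (16): skip — B and D already connected.
A–C (17): add — endpoints in different components.
The 6th edge added is A–C.

A-C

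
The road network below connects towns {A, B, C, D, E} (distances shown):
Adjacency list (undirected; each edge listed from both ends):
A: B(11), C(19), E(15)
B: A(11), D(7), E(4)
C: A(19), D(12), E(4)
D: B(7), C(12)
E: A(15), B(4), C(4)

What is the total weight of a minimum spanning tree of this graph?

Sort edges by weight, then run Kruskal:
B E (4): add. Components now {A} {B,E} {C} {D}
C E (4): add. Components now {A} {B,C,E} {D}
B D (7): add. Components now {A} {B,C,D,E}
A B (11): add. Components now {A,B,C,D,E}
MST edges: B E, C E, B D, A B; total weight 4+4+7+11 = 26.

26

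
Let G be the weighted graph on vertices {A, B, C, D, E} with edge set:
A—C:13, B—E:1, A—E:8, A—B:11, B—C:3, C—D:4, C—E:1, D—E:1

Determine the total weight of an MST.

11

Sort edges by weight, then run Kruskal:
B—E (1): add. Components now {A} {B,E} {C} {D}
C—E (1): add. Components now {A} {B,C,E} {D}
D—E (1): add. Components now {A} {B,C,D,E}
B—C (3): skip — B and C already connected.
C—D (4): skip — C and D already connected.
A—E (8): add. Components now {A,B,C,D,E}
MST edges: B—E, C—E, D—E, A—E; total weight 1+1+1+8 = 11.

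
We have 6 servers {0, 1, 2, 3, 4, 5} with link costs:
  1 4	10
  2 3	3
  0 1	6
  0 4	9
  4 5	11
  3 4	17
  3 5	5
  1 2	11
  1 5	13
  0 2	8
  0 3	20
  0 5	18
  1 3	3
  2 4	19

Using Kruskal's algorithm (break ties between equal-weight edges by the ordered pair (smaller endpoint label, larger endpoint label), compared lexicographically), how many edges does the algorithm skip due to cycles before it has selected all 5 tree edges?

Sort edges by weight, then run Kruskal:
1 3 (3): add — endpoints in different components.
2 3 (3): add — endpoints in different components.
3 5 (5): add — endpoints in different components.
0 1 (6): add — endpoints in different components.
0 2 (8): skip — 0 and 2 already connected.
0 4 (9): add — endpoints in different components.
Edges rejected before the tree was complete: 1.

1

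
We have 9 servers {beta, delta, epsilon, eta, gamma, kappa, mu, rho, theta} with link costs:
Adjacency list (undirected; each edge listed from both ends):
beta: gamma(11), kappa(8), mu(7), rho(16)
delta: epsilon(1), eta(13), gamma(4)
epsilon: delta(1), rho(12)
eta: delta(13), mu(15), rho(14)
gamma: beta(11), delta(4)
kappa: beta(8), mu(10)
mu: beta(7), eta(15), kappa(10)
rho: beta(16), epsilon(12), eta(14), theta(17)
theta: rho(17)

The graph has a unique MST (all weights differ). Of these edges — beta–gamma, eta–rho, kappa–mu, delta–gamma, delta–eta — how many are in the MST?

Sort edges by weight, then run Kruskal:
delta–epsilon (1): add — endpoints in different components.
delta–gamma (4): add — endpoints in different components.
beta–mu (7): add — endpoints in different components.
beta–kappa (8): add — endpoints in different components.
kappa–mu (10): skip — mu and kappa already connected.
beta–gamma (11): add — endpoints in different components.
epsilon–rho (12): add — endpoints in different components.
delta–eta (13): add — endpoints in different components.
eta–rho (14): skip — rho and eta already connected.
eta–mu (15): skip — mu and eta already connected.
beta–rho (16): skip — beta and rho already connected.
rho–theta (17): add — endpoints in different components.
MST edge set: {delta–epsilon, delta–gamma, beta–mu, beta–kappa, beta–gamma, epsilon–rho, delta–eta, rho–theta}.
Of the listed edges, {beta–gamma, delta–gamma, delta–eta} are in the MST → 3.

3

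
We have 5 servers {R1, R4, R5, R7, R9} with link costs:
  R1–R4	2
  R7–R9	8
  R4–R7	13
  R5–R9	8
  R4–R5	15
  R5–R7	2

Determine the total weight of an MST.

25

Grow the tree from R5 using Prim:
Step 1: frontier [R5–R7 2, R5–R9 8, R4–R5 15] → take R5–R7 (2); add R7.
Step 2: frontier [R5–R9 8, R4–R5 15, R7–R9 8, R4–R7 13] → take R5–R9 (8); add R9.
Step 3: frontier [R4–R5 15, R4–R7 13] → take R4–R7 (13); add R4.
Step 4: frontier [R1–R4 2] → take R1–R4 (2); add R1.
MST edges: R5–R7, R5–R9, R4–R7, R1–R4; total weight 2+8+13+2 = 25.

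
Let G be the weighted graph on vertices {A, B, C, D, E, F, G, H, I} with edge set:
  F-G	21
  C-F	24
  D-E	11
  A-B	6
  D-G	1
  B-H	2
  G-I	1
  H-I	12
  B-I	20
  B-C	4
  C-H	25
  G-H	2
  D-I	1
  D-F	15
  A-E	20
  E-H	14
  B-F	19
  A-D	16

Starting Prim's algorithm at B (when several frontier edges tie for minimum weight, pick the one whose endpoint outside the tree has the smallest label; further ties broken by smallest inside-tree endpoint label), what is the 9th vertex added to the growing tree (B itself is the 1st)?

Grow the tree from B using Prim:
Step 1: cheapest edge leaving the tree is B-H (2); add H.
Step 2: cheapest edge leaving the tree is G-H (2); add G.
Step 3: cheapest edge leaving the tree is D-G (1); add D.
Step 4: cheapest edge leaving the tree is D-I (1); add I.
Step 5: cheapest edge leaving the tree is B-C (4); add C.
Step 6: cheapest edge leaving the tree is A-B (6); add A.
Step 7: cheapest edge leaving the tree is D-E (11); add E.
Step 8: cheapest edge leaving the tree is D-F (15); add F.
Vertex order: B, H, G, D, I, C, A, E, F. The 9th vertex is F.

F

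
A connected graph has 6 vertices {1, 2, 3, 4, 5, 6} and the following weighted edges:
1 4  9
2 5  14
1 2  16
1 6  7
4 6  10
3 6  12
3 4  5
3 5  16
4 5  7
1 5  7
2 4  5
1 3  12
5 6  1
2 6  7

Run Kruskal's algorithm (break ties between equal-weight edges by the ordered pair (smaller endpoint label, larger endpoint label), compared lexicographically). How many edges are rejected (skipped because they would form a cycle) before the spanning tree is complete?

1

Kruskal's algorithm — process edges by increasing weight (ties by edge label):
5 6 (1): add — endpoints in different components.
2 4 (5): add — endpoints in different components.
3 4 (5): add — endpoints in different components.
1 5 (7): add — endpoints in different components.
1 6 (7): skip — 1 and 6 already connected.
2 6 (7): add — endpoints in different components.
Edges rejected before the tree was complete: 1.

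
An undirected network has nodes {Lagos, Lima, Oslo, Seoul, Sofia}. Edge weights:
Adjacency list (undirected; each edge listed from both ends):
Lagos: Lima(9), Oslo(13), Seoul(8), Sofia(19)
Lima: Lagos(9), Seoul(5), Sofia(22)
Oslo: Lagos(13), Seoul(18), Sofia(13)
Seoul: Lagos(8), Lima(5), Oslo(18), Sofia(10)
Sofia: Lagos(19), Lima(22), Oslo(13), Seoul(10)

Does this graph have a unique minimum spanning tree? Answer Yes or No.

No

Kruskal's algorithm — process edges by increasing weight (ties by edge label):
Lima-Seoul (5): add — endpoints in different components.
Lagos-Seoul (8): add — endpoints in different components.
Lagos-Lima (9): skip — Lagos and Lima already connected.
Seoul-Sofia (10): add — endpoints in different components.
Lagos-Oslo (13): add — endpoints in different components.
Non-tree edge Oslo-Sofia has weight 13, equal to the heaviest edge on its tree cycle — swapping gives another MST of the same weight. Not unique.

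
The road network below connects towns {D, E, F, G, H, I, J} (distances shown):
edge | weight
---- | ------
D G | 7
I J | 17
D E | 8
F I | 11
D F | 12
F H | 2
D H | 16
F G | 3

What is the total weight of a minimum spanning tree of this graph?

48

Sort edges by weight, then run Kruskal:
F H (2): add — endpoints in different components.
F G (3): add — endpoints in different components.
D G (7): add — endpoints in different components.
D E (8): add — endpoints in different components.
F I (11): add — endpoints in different components.
D F (12): skip — D and F already connected.
D H (16): skip — D and H already connected.
I J (17): add — endpoints in different components.
MST edges: F H, F G, D G, D E, F I, I J; total weight 2+3+7+8+11+17 = 48.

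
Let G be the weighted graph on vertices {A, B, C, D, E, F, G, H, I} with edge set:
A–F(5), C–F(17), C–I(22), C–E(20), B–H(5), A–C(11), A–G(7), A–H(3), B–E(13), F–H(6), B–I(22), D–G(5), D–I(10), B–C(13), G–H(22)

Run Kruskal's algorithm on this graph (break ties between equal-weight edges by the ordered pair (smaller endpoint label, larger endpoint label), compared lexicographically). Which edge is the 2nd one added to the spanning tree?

Kruskal's algorithm — process edges by increasing weight (ties by edge label):
A–H (3): add — endpoints in different components.
A–F (5): add — endpoints in different components.
B–H (5): add — endpoints in different components.
D–G (5): add — endpoints in different components.
F–H (6): skip — F and H already connected.
A–G (7): add — endpoints in different components.
D–I (10): add — endpoints in different components.
A–C (11): add — endpoints in different components.
B–C (13): skip — B and C already connected.
B–E (13): add — endpoints in different components.
The 2nd edge added is A–F.

A-F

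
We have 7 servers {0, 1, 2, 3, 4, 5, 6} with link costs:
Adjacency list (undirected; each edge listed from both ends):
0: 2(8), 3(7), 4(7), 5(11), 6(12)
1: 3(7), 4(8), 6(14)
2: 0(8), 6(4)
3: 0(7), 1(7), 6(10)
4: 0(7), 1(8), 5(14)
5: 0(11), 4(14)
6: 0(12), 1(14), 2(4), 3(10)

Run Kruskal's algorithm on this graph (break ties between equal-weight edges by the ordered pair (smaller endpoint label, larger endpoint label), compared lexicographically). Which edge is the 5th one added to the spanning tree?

0-2

Kruskal's algorithm — process edges by increasing weight (ties by edge label):
2–6 (4): add. Components now {0} {1} {2,6} {3} {4} {5}
0–3 (7): add. Components now {0,3} {1} {2,6} {4} {5}
0–4 (7): add. Components now {0,3,4} {1} {2,6} {5}
1–3 (7): add. Components now {0,1,3,4} {2,6} {5}
0–2 (8): add. Components now {0,1,2,3,4,6} {5}
1–4 (8): skip — 1 and 4 already connected.
3–6 (10): skip — 3 and 6 already connected.
0–5 (11): add. Components now {0,1,2,3,4,5,6}
The 5th edge added is 0–2.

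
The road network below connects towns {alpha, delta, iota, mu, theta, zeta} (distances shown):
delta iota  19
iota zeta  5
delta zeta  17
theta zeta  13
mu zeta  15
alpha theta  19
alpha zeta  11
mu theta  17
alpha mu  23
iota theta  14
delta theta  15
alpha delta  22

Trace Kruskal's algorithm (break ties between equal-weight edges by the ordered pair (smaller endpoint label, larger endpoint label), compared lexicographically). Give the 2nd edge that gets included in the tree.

alpha-zeta

Kruskal's algorithm — process edges by increasing weight (ties by edge label):
iota zeta (5): add. Components now {mu} {theta} {delta} {iota,zeta} {alpha}
alpha zeta (11): add. Components now {mu} {theta} {delta} {alpha,iota,zeta}
theta zeta (13): add. Components now {mu} {alpha,iota,theta,zeta} {delta}
iota theta (14): skip — theta and iota already connected.
delta theta (15): add. Components now {mu} {alpha,delta,iota,theta,zeta}
mu zeta (15): add. Components now {alpha,delta,iota,mu,theta,zeta}
The 2nd edge added is alpha zeta.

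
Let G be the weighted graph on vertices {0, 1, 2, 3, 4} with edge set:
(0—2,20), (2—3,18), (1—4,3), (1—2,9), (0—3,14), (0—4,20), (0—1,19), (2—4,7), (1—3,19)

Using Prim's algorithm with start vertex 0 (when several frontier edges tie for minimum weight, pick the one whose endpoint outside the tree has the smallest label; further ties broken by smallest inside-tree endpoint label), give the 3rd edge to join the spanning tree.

Grow the tree from 0 using Prim:
Step 1: cheapest edge leaving the tree is 0—3 (14); add 3.
Step 2: cheapest edge leaving the tree is 2—3 (18); add 2.
Step 3: cheapest edge leaving the tree is 2—4 (7); add 4.
Step 4: cheapest edge leaving the tree is 1—4 (3); add 1.
The 3rd edge added is 2—4.

2-4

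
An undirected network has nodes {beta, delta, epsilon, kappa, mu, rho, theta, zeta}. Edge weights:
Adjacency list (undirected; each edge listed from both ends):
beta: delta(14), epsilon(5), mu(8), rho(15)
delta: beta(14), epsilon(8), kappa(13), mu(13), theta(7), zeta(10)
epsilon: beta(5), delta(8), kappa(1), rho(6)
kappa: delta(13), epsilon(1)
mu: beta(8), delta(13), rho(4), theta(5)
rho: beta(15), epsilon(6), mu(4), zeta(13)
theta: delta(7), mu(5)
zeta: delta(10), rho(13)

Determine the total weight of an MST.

Prim's algorithm from epsilon:
Step 1: cheapest edge leaving the tree is epsilon-kappa (1); add kappa.
Step 2: cheapest edge leaving the tree is beta-epsilon (5); add beta.
Step 3: cheapest edge leaving the tree is epsilon-rho (6); add rho.
Step 4: cheapest edge leaving the tree is mu-rho (4); add mu.
Step 5: cheapest edge leaving the tree is mu-theta (5); add theta.
Step 6: cheapest edge leaving the tree is delta-theta (7); add delta.
Step 7: cheapest edge leaving the tree is delta-zeta (10); add zeta.
MST edges: epsilon-kappa, beta-epsilon, epsilon-rho, mu-rho, mu-theta, delta-theta, delta-zeta; total weight 1+5+6+4+5+7+10 = 38.

38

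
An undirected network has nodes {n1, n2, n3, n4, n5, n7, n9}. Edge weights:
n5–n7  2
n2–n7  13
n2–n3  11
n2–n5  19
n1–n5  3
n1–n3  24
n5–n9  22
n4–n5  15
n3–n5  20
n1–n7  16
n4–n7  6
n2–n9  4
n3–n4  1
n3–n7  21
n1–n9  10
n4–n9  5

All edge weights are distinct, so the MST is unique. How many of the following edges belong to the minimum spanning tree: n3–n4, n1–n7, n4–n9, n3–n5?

Kruskal: consider edges lightest-first.
n3–n4 (1): add — endpoints in different components.
n5–n7 (2): add — endpoints in different components.
n1–n5 (3): add — endpoints in different components.
n2–n9 (4): add — endpoints in different components.
n4–n9 (5): add — endpoints in different components.
n4–n7 (6): add — endpoints in different components.
MST edge set: {n3–n4, n5–n7, n1–n5, n2–n9, n4–n9, n4–n7}.
Of the listed edges, {n3–n4, n4–n9} are in the MST → 2.

2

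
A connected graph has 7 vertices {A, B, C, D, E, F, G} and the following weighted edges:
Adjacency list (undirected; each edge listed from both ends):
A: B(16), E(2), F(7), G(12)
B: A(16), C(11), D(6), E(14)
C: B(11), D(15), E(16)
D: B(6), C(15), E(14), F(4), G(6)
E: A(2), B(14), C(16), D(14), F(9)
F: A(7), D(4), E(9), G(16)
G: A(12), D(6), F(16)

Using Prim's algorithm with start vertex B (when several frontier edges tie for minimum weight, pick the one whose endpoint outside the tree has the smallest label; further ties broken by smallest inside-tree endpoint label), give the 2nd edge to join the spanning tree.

Prim's algorithm from B:
Step 1: frontier [B D 6, B C 11, B E 14, A B 16] → take B D (6); add D.
Step 2: frontier [B C 11, B E 14, A B 16, D F 4, D G 6, D E 14, C D 15] → take D F (4); add F.
Step 3: frontier [B C 11, B E 14, A B 16, D G 6, D E 14, C D 15, A F 7, E F 9, F G 16] → take D G (6); add G.
Step 4: frontier [B C 11, B E 14, A B 16, D E 14, C D 15, A F 7, E F 9, A G 12] → take A F (7); add A.
Step 5: frontier [A E 2, B C 11, B E 14, D E 14, C D 15, E F 9] → take A E (2); add E.
Step 6: frontier [B C 11, C D 15, C E 16] → take B C (11); add C.
The 2nd edge added is D F.

D-F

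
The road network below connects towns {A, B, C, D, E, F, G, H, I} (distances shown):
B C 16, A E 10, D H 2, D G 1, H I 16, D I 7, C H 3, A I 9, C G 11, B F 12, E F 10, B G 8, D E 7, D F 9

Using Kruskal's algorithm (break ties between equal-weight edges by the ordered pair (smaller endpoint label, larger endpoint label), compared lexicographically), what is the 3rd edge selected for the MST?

Kruskal: consider edges lightest-first.
D G (1): add — endpoints in different components.
D H (2): add — endpoints in different components.
C H (3): add — endpoints in different components.
D E (7): add — endpoints in different components.
D I (7): add — endpoints in different components.
B G (8): add — endpoints in different components.
A I (9): add — endpoints in different components.
D F (9): add — endpoints in different components.
The 3rd edge added is C H.

C-H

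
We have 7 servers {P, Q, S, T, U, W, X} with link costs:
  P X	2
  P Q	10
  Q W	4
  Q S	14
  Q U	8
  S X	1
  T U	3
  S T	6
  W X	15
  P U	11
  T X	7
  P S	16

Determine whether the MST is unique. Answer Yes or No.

Kruskal: consider edges lightest-first.
S X (1): add — endpoints in different components.
P X (2): add — endpoints in different components.
T U (3): add — endpoints in different components.
Q W (4): add — endpoints in different components.
S T (6): add — endpoints in different components.
T X (7): skip — X and T already connected.
Q U (8): add — endpoints in different components.
Every non-tree edge has weight strictly greater than the heaviest edge on the tree path between its endpoints, so the MST is unique.

Yes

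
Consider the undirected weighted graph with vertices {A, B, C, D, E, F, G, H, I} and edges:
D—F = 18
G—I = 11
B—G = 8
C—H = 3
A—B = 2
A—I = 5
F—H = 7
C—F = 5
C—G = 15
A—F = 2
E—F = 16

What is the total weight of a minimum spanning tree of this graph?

Kruskal's algorithm — process edges by increasing weight (ties by edge label):
A—B (2): add — endpoints in different components.
A—F (2): add — endpoints in different components.
C—H (3): add — endpoints in different components.
A—I (5): add — endpoints in different components.
C—F (5): add — endpoints in different components.
F—H (7): skip — F and H already connected.
B—G (8): add — endpoints in different components.
G—I (11): skip — G and I already connected.
C—G (15): skip — C and G already connected.
E—F (16): add — endpoints in different components.
D—F (18): add — endpoints in different components.
MST edges: A—B, A—F, C—H, A—I, C—F, B—G, E—F, D—F; total weight 2+2+3+5+5+8+16+18 = 59.

59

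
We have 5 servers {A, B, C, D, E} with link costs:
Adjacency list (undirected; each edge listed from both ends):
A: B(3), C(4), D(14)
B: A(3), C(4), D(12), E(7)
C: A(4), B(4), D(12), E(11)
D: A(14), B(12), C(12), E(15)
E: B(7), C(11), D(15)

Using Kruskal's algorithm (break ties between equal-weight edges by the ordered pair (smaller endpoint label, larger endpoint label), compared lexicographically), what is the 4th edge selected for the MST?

B-D

Sort edges by weight, then run Kruskal:
A-B (3): add — endpoints in different components.
A-C (4): add — endpoints in different components.
B-C (4): skip — B and C already connected.
B-E (7): add — endpoints in different components.
C-E (11): skip — C and E already connected.
B-D (12): add — endpoints in different components.
The 4th edge added is B-D.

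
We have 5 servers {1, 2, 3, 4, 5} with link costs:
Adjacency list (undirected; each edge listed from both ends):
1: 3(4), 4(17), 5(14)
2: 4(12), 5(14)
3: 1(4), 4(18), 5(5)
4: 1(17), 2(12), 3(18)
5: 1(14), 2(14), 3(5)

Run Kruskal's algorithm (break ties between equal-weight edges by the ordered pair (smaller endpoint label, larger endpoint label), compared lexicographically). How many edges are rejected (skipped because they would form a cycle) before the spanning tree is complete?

Kruskal's algorithm — process edges by increasing weight (ties by edge label):
1—3 (4): add. Components now {1,3} {2} {4} {5}
3—5 (5): add. Components now {1,3,5} {2} {4}
2—4 (12): add. Components now {1,3,5} {2,4}
1—5 (14): skip — 1 and 5 already connected.
2—5 (14): add. Components now {1,2,3,4,5}
Edges rejected before the tree was complete: 1.

1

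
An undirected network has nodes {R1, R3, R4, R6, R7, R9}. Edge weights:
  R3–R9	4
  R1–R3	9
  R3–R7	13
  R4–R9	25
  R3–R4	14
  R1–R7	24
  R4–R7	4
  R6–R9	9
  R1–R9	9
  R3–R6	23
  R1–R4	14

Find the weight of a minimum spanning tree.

39

Grow the tree from R9 using Prim:
Step 1: frontier [R3–R9 4, R1–R9 9, R6–R9 9, R4–R9 25] → take R3–R9 (4); add R3.
Step 2: frontier [R1–R3 9, R3–R7 13, R3–R4 14, R3–R6 23, R1–R9 9, R6–R9 9, R4–R9 25] → take R1–R3 (9); add R1.
Step 3: frontier [R1–R4 14, R1–R7 24, R3–R7 13, R3–R4 14, R3–R6 23, R6–R9 9, R4–R9 25] → take R6–R9 (9); add R6.
Step 4: frontier [R1–R4 14, R1–R7 24, R3–R7 13, R3–R4 14, R4–R9 25] → take R3–R7 (13); add R7.
Step 5: frontier [R1–R4 14, R3–R4 14, R4–R7 4, R4–R9 25] → take R4–R7 (4); add R4.
MST edges: R3–R9, R1–R3, R6–R9, R3–R7, R4–R7; total weight 4+9+9+13+4 = 39.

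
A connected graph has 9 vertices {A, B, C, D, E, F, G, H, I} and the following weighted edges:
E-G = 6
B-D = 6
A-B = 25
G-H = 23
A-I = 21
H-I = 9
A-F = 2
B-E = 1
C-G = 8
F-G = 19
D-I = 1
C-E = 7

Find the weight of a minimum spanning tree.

51

Prim, starting at C.
Step 1: cheapest edge leaving the tree is C-E (7); add E.
Step 2: cheapest edge leaving the tree is B-E (1); add B.
Step 3: cheapest edge leaving the tree is B-D (6); add D.
Step 4: cheapest edge leaving the tree is D-I (1); add I.
Step 5: cheapest edge leaving the tree is E-G (6); add G.
Step 6: cheapest edge leaving the tree is H-I (9); add H.
Step 7: cheapest edge leaving the tree is F-G (19); add F.
Step 8: cheapest edge leaving the tree is A-F (2); add A.
MST edges: C-E, B-E, B-D, D-I, E-G, H-I, F-G, A-F; total weight 7+1+6+1+6+9+19+2 = 51.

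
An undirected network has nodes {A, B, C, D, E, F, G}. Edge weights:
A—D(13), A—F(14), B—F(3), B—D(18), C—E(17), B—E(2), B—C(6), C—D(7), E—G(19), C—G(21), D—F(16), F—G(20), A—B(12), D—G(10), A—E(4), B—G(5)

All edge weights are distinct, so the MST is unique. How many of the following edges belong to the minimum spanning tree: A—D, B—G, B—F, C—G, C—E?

2

Kruskal: consider edges lightest-first.
B—E (2): add. Components now {A} {B,E} {C} {D} {F} {G}
B—F (3): add. Components now {A} {B,E,F} {C} {D} {G}
A—E (4): add. Components now {A,B,E,F} {C} {D} {G}
B—G (5): add. Components now {A,B,E,F,G} {C} {D}
B—C (6): add. Components now {A,B,C,E,F,G} {D}
C—D (7): add. Components now {A,B,C,D,E,F,G}
MST edge set: {B—E, B—F, A—E, B—G, B—C, C—D}.
Of the listed edges, {B—G, B—F} are in the MST → 2.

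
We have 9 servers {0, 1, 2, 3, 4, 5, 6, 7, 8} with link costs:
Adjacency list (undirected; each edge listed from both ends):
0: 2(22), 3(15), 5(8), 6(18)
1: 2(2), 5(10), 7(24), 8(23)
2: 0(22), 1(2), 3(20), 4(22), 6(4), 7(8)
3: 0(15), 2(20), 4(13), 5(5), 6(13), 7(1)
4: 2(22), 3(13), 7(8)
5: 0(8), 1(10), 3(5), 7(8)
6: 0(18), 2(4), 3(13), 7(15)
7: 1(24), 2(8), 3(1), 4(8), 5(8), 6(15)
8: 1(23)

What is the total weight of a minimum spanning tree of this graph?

59

Grow the tree from 0 using Prim:
Step 1: cheapest edge leaving the tree is 0—5 (8); add 5.
Step 2: cheapest edge leaving the tree is 3—5 (5); add 3.
Step 3: cheapest edge leaving the tree is 3—7 (1); add 7.
Step 4: cheapest edge leaving the tree is 2—7 (8); add 2.
Step 5: cheapest edge leaving the tree is 1—2 (2); add 1.
Step 6: cheapest edge leaving the tree is 2—6 (4); add 6.
Step 7: cheapest edge leaving the tree is 4—7 (8); add 4.
Step 8: cheapest edge leaving the tree is 1—8 (23); add 8.
MST edges: 0—5, 3—5, 3—7, 2—7, 1—2, 2—6, 4—7, 1—8; total weight 8+5+1+8+2+4+8+23 = 59.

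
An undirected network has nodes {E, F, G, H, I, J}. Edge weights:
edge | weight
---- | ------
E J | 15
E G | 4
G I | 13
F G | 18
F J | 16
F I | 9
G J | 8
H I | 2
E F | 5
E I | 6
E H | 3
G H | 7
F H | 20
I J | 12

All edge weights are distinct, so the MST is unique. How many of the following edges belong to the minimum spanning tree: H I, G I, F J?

Kruskal: consider edges lightest-first.
H I (2): add. Components now {E} {F} {G} {H,I} {J}
E H (3): add. Components now {E,H,I} {F} {G} {J}
E G (4): add. Components now {E,G,H,I} {F} {J}
E F (5): add. Components now {E,F,G,H,I} {J}
E I (6): skip — E and I already connected.
G H (7): skip — G and H already connected.
G J (8): add. Components now {E,F,G,H,I,J}
MST edge set: {H I, E H, E G, E F, G J}.
Of the listed edges, {H I} are in the MST → 1.

1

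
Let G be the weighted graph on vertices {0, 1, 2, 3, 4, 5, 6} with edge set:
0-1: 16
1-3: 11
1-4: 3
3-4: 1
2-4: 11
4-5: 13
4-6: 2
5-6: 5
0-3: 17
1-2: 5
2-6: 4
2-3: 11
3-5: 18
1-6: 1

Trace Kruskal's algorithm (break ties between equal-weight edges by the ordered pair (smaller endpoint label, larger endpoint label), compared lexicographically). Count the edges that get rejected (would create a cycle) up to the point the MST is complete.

Sort edges by weight, then run Kruskal:
1-6 (1): add — endpoints in different components.
3-4 (1): add — endpoints in different components.
4-6 (2): add — endpoints in different components.
1-4 (3): skip — 1 and 4 already connected.
2-6 (4): add — endpoints in different components.
1-2 (5): skip — 1 and 2 already connected.
5-6 (5): add — endpoints in different components.
1-3 (11): skip — 1 and 3 already connected.
2-3 (11): skip — 2 and 3 already connected.
2-4 (11): skip — 2 and 4 already connected.
4-5 (13): skip — 4 and 5 already connected.
0-1 (16): add — endpoints in different components.
Edges rejected before the tree was complete: 6.

6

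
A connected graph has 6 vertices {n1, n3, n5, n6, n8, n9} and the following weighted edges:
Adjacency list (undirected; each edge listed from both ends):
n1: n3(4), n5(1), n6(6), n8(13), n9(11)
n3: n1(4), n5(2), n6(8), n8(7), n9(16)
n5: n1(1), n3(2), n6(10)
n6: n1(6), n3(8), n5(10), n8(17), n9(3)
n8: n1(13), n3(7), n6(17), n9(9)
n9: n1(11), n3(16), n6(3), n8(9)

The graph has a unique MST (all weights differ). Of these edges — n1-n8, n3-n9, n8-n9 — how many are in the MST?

0

Sort edges by weight, then run Kruskal:
n1-n5 (1): add — endpoints in different components.
n3-n5 (2): add — endpoints in different components.
n6-n9 (3): add — endpoints in different components.
n1-n3 (4): skip — n3 and n1 already connected.
n1-n6 (6): add — endpoints in different components.
n3-n8 (7): add — endpoints in different components.
MST edge set: {n1-n5, n3-n5, n6-n9, n1-n6, n3-n8}.
Of the listed edges, {} are in the MST → 0.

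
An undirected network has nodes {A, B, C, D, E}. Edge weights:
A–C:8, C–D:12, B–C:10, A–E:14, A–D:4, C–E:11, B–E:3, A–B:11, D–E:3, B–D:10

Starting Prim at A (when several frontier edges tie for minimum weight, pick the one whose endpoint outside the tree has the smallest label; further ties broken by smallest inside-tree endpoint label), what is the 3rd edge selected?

Prim's algorithm from A:
Step 1: frontier [A–D 4, A–C 8, A–B 11, A–E 14] → take A–D (4); add D.
Step 2: frontier [A–C 8, A–B 11, A–E 14, D–E 3, B–D 10, C–D 12] → take D–E (3); add E.
Step 3: frontier [A–C 8, A–B 11, B–D 10, C–D 12, B–E 3, C–E 11] → take B–E (3); add B.
Step 4: frontier [A–C 8, B–C 10, C–D 12, C–E 11] → take A–C (8); add C.
The 3rd edge added is B–E.

B-E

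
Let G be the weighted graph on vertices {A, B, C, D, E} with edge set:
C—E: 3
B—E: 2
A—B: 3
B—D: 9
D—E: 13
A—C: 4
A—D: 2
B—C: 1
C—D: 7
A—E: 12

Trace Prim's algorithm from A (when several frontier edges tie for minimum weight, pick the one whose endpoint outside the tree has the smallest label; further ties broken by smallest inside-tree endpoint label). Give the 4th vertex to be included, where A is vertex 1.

C

Prim's algorithm from A:
Step 1: frontier [A—D 2, A—B 3, A—C 4, A—E 12] → take A—D (2); add D.
Step 2: frontier [A—B 3, A—C 4, A—E 12, C—D 7, B—D 9, D—E 13] → take A—B (3); add B.
Step 3: frontier [A—C 4, A—E 12, B—C 1, B—E 2, C—D 7, D—E 13] → take B—C (1); add C.
Step 4: frontier [A—E 12, B—E 2, C—E 3, D—E 13] → take B—E (2); add E.
Vertex order: A, D, B, C, E. The 4th vertex is C.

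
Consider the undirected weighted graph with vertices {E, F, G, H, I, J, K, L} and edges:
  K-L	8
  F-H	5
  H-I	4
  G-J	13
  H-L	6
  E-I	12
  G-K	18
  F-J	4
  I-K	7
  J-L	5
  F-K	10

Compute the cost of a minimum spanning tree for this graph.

50

Prim, starting at K.
Step 1: frontier [I-K 7, K-L 8, F-K 10, G-K 18] → take I-K (7); add I.
Step 2: frontier [H-I 4, E-I 12, K-L 8, F-K 10, G-K 18] → take H-I (4); add H.
Step 3: frontier [F-H 5, H-L 6, E-I 12, K-L 8, F-K 10, G-K 18] → take F-H (5); add F.
Step 4: frontier [F-J 4, H-L 6, E-I 12, K-L 8, G-K 18] → take F-J (4); add J.
Step 5: frontier [H-L 6, E-I 12, J-L 5, G-J 13, K-L 8, G-K 18] → take J-L (5); add L.
Step 6: frontier [E-I 12, G-J 13, G-K 18] → take E-I (12); add E.
Step 7: frontier [G-J 13, G-K 18] → take G-J (13); add G.
MST edges: I-K, H-I, F-H, F-J, J-L, E-I, G-J; total weight 7+4+5+4+5+12+13 = 50.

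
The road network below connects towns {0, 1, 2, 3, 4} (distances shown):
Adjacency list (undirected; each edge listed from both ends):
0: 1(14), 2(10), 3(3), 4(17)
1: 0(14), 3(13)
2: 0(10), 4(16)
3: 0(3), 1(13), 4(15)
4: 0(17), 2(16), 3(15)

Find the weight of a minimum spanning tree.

41

Kruskal: consider edges lightest-first.
0 3 (3): add. Components now {0,3} {1} {2} {4}
0 2 (10): add. Components now {0,2,3} {1} {4}
1 3 (13): add. Components now {0,1,2,3} {4}
0 1 (14): skip — 0 and 1 already connected.
3 4 (15): add. Components now {0,1,2,3,4}
MST edges: 0 3, 0 2, 1 3, 3 4; total weight 3+10+13+15 = 41.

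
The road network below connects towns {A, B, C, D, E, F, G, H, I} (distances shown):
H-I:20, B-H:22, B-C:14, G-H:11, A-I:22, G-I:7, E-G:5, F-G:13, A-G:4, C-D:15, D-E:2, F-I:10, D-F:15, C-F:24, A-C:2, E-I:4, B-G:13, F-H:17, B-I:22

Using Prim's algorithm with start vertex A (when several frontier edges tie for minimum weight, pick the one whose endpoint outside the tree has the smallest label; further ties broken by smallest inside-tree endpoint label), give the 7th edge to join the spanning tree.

G-H

Prim, starting at A.
Step 1: cheapest edge leaving the tree is A-C (2); add C.
Step 2: cheapest edge leaving the tree is A-G (4); add G.
Step 3: cheapest edge leaving the tree is E-G (5); add E.
Step 4: cheapest edge leaving the tree is D-E (2); add D.
Step 5: cheapest edge leaving the tree is E-I (4); add I.
Step 6: cheapest edge leaving the tree is F-I (10); add F.
Step 7: cheapest edge leaving the tree is G-H (11); add H.
Step 8: cheapest edge leaving the tree is B-G (13); add B.
The 7th edge added is G-H.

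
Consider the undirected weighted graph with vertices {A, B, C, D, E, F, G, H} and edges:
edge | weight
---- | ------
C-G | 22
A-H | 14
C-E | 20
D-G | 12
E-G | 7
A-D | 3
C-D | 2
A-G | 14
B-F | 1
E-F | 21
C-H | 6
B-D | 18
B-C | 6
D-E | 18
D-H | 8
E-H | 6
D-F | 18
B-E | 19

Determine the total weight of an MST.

Prim's algorithm from F:
Step 1: cheapest edge leaving the tree is B-F (1); add B.
Step 2: cheapest edge leaving the tree is B-C (6); add C.
Step 3: cheapest edge leaving the tree is C-D (2); add D.
Step 4: cheapest edge leaving the tree is A-D (3); add A.
Step 5: cheapest edge leaving the tree is C-H (6); add H.
Step 6: cheapest edge leaving the tree is E-H (6); add E.
Step 7: cheapest edge leaving the tree is E-G (7); add G.
MST edges: B-F, B-C, C-D, A-D, C-H, E-H, E-G; total weight 1+6+2+3+6+6+7 = 31.

31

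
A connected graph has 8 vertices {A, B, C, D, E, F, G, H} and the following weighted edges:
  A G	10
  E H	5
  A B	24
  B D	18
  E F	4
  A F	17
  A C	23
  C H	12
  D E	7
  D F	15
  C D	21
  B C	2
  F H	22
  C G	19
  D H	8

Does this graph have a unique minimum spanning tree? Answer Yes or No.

Sort edges by weight, then run Kruskal:
B C (2): add — endpoints in different components.
E F (4): add — endpoints in different components.
E H (5): add — endpoints in different components.
D E (7): add — endpoints in different components.
D H (8): skip — D and H already connected.
A G (10): add — endpoints in different components.
C H (12): add — endpoints in different components.
D F (15): skip — D and F already connected.
A F (17): add — endpoints in different components.
Every non-tree edge has weight strictly greater than the heaviest edge on the tree path between its endpoints, so the MST is unique.

Yes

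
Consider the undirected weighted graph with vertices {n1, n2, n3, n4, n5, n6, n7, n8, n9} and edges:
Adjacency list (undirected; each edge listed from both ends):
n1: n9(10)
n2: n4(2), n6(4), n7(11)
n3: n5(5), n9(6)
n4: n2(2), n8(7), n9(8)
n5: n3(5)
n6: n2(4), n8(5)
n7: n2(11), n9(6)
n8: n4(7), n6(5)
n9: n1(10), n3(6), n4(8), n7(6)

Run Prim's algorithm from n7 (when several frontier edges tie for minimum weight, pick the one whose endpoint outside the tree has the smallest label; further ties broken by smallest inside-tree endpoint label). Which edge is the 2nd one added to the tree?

Grow the tree from n7 using Prim:
Step 1: cheapest edge leaving the tree is n7 n9 (6); add n9.
Step 2: cheapest edge leaving the tree is n3 n9 (6); add n3.
Step 3: cheapest edge leaving the tree is n3 n5 (5); add n5.
Step 4: cheapest edge leaving the tree is n4 n9 (8); add n4.
Step 5: cheapest edge leaving the tree is n2 n4 (2); add n2.
Step 6: cheapest edge leaving the tree is n2 n6 (4); add n6.
Step 7: cheapest edge leaving the tree is n6 n8 (5); add n8.
Step 8: cheapest edge leaving the tree is n1 n9 (10); add n1.
The 2nd edge added is n3 n9.

n3-n9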